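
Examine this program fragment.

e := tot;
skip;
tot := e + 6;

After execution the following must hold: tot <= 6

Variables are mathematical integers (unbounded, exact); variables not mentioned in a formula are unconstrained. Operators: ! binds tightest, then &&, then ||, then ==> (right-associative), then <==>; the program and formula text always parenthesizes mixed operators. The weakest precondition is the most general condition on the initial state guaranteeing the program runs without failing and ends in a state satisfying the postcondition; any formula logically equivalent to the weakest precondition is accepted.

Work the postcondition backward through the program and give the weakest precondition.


Working backward. After the program, tot <= 6 must hold.
Before tot := e + 6: e <= 0
Before skip: e <= 0
Before e := tot: tot <= 0
Answer: WP = tot <= 0


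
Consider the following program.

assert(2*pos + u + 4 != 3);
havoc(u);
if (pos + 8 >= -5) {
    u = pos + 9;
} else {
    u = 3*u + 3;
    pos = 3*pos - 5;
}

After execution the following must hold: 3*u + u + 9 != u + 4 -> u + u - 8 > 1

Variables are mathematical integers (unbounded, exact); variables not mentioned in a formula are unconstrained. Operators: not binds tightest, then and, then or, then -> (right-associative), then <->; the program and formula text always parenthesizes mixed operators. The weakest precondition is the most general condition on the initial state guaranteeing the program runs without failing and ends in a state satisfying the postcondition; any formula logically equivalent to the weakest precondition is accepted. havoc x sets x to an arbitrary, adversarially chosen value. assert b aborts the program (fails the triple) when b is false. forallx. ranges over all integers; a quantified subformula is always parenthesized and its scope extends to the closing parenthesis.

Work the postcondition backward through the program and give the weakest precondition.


Working backward. After the program, the postcondition 3*u + u + 9 != u + 4 -> u + u - 8 > 1 must hold; in canonical form it is 3*u != -5 -> 2*u > 9.
Then branch requires 3*pos != -32 -> 2*pos > -9; else branch requires 9*u != -14 -> 6*u > 3.
Before the if: (pos >= -13 -> (3*pos != -32 -> 2*pos > -9)) and ((not (pos >= -13)) -> (9*u != -14 -> 6*u > 3))
Before havoc u: forall u_1. ((pos >= -13 -> (3*pos != -32 -> 2*pos > -9)) and ((not (pos >= -13)) -> (9*u_1 != -14 -> 6*u_1 > 3)))
Before assert 2*pos + u + 4 != 3: 2*pos + u != -1 and (forall u_1. ((pos >= -13 -> (3*pos != -32 -> 2*pos > -9)) and ((not (pos >= -13)) -> (9*u_1 != -14 -> 6*u_1 > 3))))
Answer: WP = 2*pos + u != -1 and (forall u_1. ((pos >= -13 -> (3*pos != -32 -> 2*pos > -9)) and ((not (pos >= -13)) -> (9*u_1 != -14 -> 6*u_1 > 3))))


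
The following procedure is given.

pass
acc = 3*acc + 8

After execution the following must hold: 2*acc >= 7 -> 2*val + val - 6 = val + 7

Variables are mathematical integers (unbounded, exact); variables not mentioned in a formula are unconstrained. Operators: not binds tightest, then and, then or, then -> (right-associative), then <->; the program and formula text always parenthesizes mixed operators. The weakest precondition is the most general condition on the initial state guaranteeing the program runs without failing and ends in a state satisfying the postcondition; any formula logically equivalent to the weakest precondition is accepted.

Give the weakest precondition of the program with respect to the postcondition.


Working backward. After the program, the postcondition 2*acc >= 7 -> 2*val + val - 6 = val + 7 must hold; in canonical form it is 2*acc >= 7 -> 2*val = 13.
Before acc := 3*acc + 8: 6*acc >= -9 -> 2*val = 13
Before skip: 6*acc >= -9 -> 2*val = 13
Answer: WP = 6*acc >= -9 -> 2*val = 13


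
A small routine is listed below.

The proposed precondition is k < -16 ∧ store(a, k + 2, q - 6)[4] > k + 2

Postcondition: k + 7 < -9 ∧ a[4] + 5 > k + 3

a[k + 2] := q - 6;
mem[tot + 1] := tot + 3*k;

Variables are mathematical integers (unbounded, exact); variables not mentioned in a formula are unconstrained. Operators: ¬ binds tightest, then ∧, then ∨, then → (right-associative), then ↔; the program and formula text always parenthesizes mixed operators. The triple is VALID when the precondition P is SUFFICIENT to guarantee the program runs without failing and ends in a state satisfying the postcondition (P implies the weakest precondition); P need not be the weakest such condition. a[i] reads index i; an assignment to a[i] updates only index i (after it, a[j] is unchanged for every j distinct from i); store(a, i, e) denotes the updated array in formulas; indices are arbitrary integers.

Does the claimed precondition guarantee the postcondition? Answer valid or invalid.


Working backward. After the program, the postcondition k + 7 < -9 ∧ a[4] + 5 > k + 3 must hold; in canonical form it is k < -16 ∧ a[4] > k - 2.
Before mem[tot + 1] := tot + 3*k: k < -16 ∧ a[4] > k - 2
Before a[k + 2] := q - 6: k < -16 ∧ store(a, k + 2, q - 6)[4] > k - 2
The weakest precondition is k < -16 ∧ store(a, k + 2, q - 6)[4] > k - 2.
Check whether k < -16 ∧ store(a, k + 2, q - 6)[4] > k + 2 implies it.
Every state satisfying the precondition satisfies the weakest precondition: the implication holds.
Answer: valid


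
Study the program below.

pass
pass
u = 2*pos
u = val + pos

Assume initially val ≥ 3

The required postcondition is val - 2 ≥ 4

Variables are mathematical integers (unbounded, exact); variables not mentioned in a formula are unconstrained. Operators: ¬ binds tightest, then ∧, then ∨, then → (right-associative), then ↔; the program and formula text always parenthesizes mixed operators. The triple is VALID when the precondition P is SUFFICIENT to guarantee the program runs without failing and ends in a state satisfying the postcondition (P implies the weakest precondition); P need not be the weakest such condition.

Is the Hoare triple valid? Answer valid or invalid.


Working backward. After the program, the postcondition val - 2 ≥ 4 must hold; in canonical form it is val ≥ 6.
Before u := val + pos: val ≥ 6
Before u := 2*pos: val ≥ 6
Before skip: val ≥ 6
Before skip: val ≥ 6
The weakest precondition is val ≥ 6.
Check whether val ≥ 3 implies it.
Countermodel: at the initial state val = 3, the precondition holds but the weakest precondition fails.
Answer: invalid


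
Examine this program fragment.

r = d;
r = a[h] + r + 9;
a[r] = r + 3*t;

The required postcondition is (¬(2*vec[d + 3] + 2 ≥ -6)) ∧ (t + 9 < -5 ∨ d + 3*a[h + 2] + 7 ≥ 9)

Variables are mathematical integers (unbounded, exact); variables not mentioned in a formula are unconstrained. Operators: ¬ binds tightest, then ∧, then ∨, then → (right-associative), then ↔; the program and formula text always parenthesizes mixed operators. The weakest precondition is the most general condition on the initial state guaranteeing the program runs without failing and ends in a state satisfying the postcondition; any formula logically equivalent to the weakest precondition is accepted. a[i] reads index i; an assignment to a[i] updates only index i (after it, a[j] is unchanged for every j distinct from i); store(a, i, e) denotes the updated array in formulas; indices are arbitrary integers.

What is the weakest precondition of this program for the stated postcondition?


Working backward. After the program, the postcondition (¬(2*vec[d + 3] + 2 ≥ -6)) ∧ (t + 9 < -5 ∨ d + 3*a[h + 2] + 7 ≥ 9) must hold; in canonical form it is (¬(2*vec[d + 3] ≥ -8)) ∧ (t < -14 ∨ 3*a[h + 2] + d ≥ 2).
Before a[r] := r + 3*t: (¬(2*vec[d + 3] ≥ -8)) ∧ (t < -14 ∨ 3*store(a, r, r + 3*t)[h + 2] + d ≥ 2)
Before r := a[h] + r + 9: (¬(2*vec[d + 3] ≥ -8)) ∧ (t < -14 ∨ 3*store(a, a[h] + r + 9, a[h] + r + 3*t + 9)[h + 2] + d ≥ 2)
Before r := d: (¬(2*vec[d + 3] ≥ -8)) ∧ (t < -14 ∨ 3*store(a, a[h] + d + 9, a[h] + d + 3*t + 9)[h + 2] + d ≥ 2)
Answer: WP = (¬(2*vec[d + 3] ≥ -8)) ∧ (t < -14 ∨ 3*store(a, a[h] + d + 9, a[h] + d + 3*t + 9)[h + 2] + d ≥ 2)


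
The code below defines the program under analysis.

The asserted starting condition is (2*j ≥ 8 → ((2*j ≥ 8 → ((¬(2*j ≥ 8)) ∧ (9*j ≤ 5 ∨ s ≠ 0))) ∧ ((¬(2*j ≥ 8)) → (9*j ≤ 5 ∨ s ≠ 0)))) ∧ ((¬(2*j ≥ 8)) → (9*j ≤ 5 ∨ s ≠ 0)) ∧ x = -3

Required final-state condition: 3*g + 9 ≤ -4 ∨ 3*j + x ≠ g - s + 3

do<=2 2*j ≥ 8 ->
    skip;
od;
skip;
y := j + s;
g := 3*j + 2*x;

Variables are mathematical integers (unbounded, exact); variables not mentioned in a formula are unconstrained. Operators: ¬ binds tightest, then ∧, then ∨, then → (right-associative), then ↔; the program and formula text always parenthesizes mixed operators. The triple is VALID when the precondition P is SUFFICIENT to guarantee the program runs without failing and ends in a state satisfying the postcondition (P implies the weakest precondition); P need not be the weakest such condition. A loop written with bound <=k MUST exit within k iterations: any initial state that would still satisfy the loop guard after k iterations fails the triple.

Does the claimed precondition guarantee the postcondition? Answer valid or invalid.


Working backward. After the program, the postcondition 3*g + 9 ≤ -4 ∨ 3*j + x ≠ g - s + 3 must hold; in canonical form it is 3*g ≤ -13 ∨ 3*j + s + x ≠ g + 3.
Before g := 3*j + 2*x: 9*j + 6*x ≤ -13 ∨ s ≠ x + 3
Before y := j + s: 9*j + 6*x ≤ -13 ∨ s ≠ x + 3
Before skip: 9*j + 6*x ≤ -13 ∨ s ≠ x + 3
Before the loop (bound <=2), unroll the exhaustion recursion (WP_0 = exit-now case; WP_j = one more guarded iteration, up to j = 2):
  WP_0: (¬(2*j ≥ 8)) ∧ (9*j + 6*x ≤ -13 ∨ s ≠ x + 3)
  WP_1: (2*j ≥ 8 → ((¬(2*j ≥ 8)) ∧ (9*j + 6*x ≤ -13 ∨ s ≠ x + 3))) ∧ ((¬(2*j ≥ 8)) → (9*j + 6*x ≤ -13 ∨ s ≠ x + 3))
  WP_2: (2*j ≥ 8 → ((2*j ≥ 8 → ((¬(2*j ≥ 8)) ∧ (9*j + 6*x ≤ -13 ∨ s ≠ x + 3))) ∧ ((¬(2*j ≥ 8)) → (9*j + 6*x ≤ -13 ∨ s ≠ x + 3)))) ∧ ((¬(2*j ≥ 8)) → (9*j + 6*x ≤ -13 ∨ s ≠ x + 3))
So before the loop: (2*j ≥ 8 → ((2*j ≥ 8 → ((¬(2*j ≥ 8)) ∧ (9*j + 6*x ≤ -13 ∨ s ≠ x + 3))) ∧ ((¬(2*j ≥ 8)) → (9*j + 6*x ≤ -13 ∨ s ≠ x + 3)))) ∧ ((¬(2*j ≥ 8)) → (9*j + 6*x ≤ -13 ∨ s ≠ x + 3))
The weakest precondition is (2*j ≥ 8 → ((2*j ≥ 8 → ((¬(2*j ≥ 8)) ∧ (9*j + 6*x ≤ -13 ∨ s ≠ x + 3))) ∧ ((¬(2*j ≥ 8)) → (9*j + 6*x ≤ -13 ∨ s ≠ x + 3)))) ∧ ((¬(2*j ≥ 8)) → (9*j + 6*x ≤ -13 ∨ s ≠ x + 3)).
Check whether (2*j ≥ 8 → ((2*j ≥ 8 → ((¬(2*j ≥ 8)) ∧ (9*j ≤ 5 ∨ s ≠ 0))) ∧ ((¬(2*j ≥ 8)) → (9*j ≤ 5 ∨ s ≠ 0)))) ∧ ((¬(2*j ≥ 8)) → (9*j ≤ 5 ∨ s ≠ 0)) ∧ x = -3 implies it.
Every state satisfying the precondition satisfies the weakest precondition: the implication holds.
Answer: valid


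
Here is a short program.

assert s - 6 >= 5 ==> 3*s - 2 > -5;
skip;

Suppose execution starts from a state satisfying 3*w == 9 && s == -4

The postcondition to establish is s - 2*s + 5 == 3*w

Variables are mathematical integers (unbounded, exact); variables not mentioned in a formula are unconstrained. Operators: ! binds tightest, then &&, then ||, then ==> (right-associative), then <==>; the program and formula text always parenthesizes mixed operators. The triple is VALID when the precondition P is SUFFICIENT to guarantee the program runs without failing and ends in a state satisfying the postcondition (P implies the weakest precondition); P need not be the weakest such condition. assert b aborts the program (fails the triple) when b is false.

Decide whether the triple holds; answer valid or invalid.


Working backward. After the program, the postcondition s - 2*s + 5 == 3*w must hold; in canonical form it is s + 3*w == 5.
Before skip: s + 3*w == 5
Before assert s - 6 >= 5 ==> 3*s - 2 > -5: (s >= 11 ==> 3*s > -3) && s + 3*w == 5
The weakest precondition is (s >= 11 ==> 3*s > -3) && s + 3*w == 5.
Check whether 3*w == 9 && s == -4 implies it.
Every state satisfying the precondition satisfies the weakest precondition: the implication holds.
Answer: valid


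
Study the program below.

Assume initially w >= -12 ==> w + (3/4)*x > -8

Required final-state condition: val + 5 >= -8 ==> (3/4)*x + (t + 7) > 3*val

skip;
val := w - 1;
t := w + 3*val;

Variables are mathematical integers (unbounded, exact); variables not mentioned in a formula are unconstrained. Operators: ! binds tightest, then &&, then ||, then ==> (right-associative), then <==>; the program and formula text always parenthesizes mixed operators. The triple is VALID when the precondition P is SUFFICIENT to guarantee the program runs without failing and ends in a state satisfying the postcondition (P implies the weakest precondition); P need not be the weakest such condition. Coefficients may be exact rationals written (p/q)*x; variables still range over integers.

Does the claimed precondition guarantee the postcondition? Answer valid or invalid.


Working backward. After the program, the postcondition val + 5 >= -8 ==> (3/4)*x + (t + 7) > 3*val must hold; in canonical form it is val >= -13 ==> t + (3/4)*x > 3*val - 7.
Before t := w + 3*val: val >= -13 ==> w + (3/4)*x > -7
Before val := w - 1: w >= -12 ==> w + (3/4)*x > -7
Before skip: w >= -12 ==> w + (3/4)*x > -7
The weakest precondition is w >= -12 ==> w + (3/4)*x > -7.
Check whether w >= -12 ==> w + (3/4)*x > -8 implies it.
Countermodel: at the initial state w = -7, x = 0, the precondition holds but the weakest precondition fails.
Answer: invalid


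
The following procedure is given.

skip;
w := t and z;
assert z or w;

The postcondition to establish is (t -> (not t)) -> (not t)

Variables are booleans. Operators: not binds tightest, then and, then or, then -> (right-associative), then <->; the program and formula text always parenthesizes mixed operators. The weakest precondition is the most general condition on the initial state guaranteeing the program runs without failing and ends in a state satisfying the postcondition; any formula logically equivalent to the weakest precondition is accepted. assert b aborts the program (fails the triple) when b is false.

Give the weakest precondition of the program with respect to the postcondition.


Working backward. After the program, (t -> (not t)) -> (not t) must hold.
Before assert z or w: (z or w) and ((t -> (not t)) -> (not t))
Before w := t and z: (z or (t and z)) and ((t -> (not t)) -> (not t))
Before skip: (z or (t and z)) and ((t -> (not t)) -> (not t))
Answer: WP = (z or (t and z)) and ((t -> (not t)) -> (not t))


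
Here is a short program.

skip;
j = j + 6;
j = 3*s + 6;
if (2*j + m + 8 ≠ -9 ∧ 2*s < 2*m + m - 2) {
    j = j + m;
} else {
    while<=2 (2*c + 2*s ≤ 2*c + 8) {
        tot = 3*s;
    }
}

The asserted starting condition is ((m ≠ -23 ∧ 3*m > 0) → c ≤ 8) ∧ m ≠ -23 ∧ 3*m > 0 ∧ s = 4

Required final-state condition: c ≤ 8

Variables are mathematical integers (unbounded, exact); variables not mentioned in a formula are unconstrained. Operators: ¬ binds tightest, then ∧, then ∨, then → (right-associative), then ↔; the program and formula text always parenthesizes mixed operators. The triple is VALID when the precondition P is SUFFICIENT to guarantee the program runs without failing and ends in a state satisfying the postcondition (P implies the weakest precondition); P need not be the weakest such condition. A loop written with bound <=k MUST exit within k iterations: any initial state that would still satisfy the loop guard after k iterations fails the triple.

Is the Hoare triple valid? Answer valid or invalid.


Working backward. After the program, c ≤ 8 must hold.
Then branch requires c ≤ 8; else branch requires (2*s ≤ 8 → ((2*s ≤ 8 → ((¬(2*s ≤ 8)) ∧ c ≤ 8)) ∧ ((¬(2*s ≤ 8)) → c ≤ 8))) ∧ ((¬(2*s ≤ 8)) → c ≤ 8).
Before the if: ((2*j + m ≠ -17 ∧ 2*s < 3*m - 2) → c ≤ 8) ∧ ((¬(2*j + m ≠ -17 ∧ 2*s < 3*m - 2)) → ((2*s ≤ 8 → ((2*s ≤ 8 → ((¬(2*s ≤ 8)) ∧ c ≤ 8)) ∧ ((¬(2*s ≤ 8)) → c ≤ 8))) ∧ ((¬(2*s ≤ 8)) → c ≤ 8)))
Before j := 3*s + 6: ((m + 6*s ≠ -29 ∧ 2*s < 3*m - 2) → c ≤ 8) ∧ ((¬(m + 6*s ≠ -29 ∧ 2*s < 3*m - 2)) → ((2*s ≤ 8 → ((2*s ≤ 8 → ((¬(2*s ≤ 8)) ∧ c ≤ 8)) ∧ ((¬(2*s ≤ 8)) → c ≤ 8))) ∧ ((¬(2*s ≤ 8)) → c ≤ 8)))
Before j := j + 6: ((m + 6*s ≠ -29 ∧ 2*s < 3*m - 2) → c ≤ 8) ∧ ((¬(m + 6*s ≠ -29 ∧ 2*s < 3*m - 2)) → ((2*s ≤ 8 → ((2*s ≤ 8 → ((¬(2*s ≤ 8)) ∧ c ≤ 8)) ∧ ((¬(2*s ≤ 8)) → c ≤ 8))) ∧ ((¬(2*s ≤ 8)) → c ≤ 8)))
Before skip: ((m + 6*s ≠ -29 ∧ 2*s < 3*m - 2) → c ≤ 8) ∧ ((¬(m + 6*s ≠ -29 ∧ 2*s < 3*m - 2)) → ((2*s ≤ 8 → ((2*s ≤ 8 → ((¬(2*s ≤ 8)) ∧ c ≤ 8)) ∧ ((¬(2*s ≤ 8)) → c ≤ 8))) ∧ ((¬(2*s ≤ 8)) → c ≤ 8)))
The weakest precondition is ((m + 6*s ≠ -29 ∧ 2*s < 3*m - 2) → c ≤ 8) ∧ ((¬(m + 6*s ≠ -29 ∧ 2*s < 3*m - 2)) → ((2*s ≤ 8 → ((2*s ≤ 8 → ((¬(2*s ≤ 8)) ∧ c ≤ 8)) ∧ ((¬(2*s ≤ 8)) → c ≤ 8))) ∧ ((¬(2*s ≤ 8)) → c ≤ 8))).
Check whether ((m ≠ -23 ∧ 3*m > 0) → c ≤ 8) ∧ m ≠ -23 ∧ 3*m > 0 ∧ s = 4 implies it.
Countermodel: at the initial state c = 8, m = 1, s = 4, the precondition holds but the weakest precondition fails.
Answer: invalid


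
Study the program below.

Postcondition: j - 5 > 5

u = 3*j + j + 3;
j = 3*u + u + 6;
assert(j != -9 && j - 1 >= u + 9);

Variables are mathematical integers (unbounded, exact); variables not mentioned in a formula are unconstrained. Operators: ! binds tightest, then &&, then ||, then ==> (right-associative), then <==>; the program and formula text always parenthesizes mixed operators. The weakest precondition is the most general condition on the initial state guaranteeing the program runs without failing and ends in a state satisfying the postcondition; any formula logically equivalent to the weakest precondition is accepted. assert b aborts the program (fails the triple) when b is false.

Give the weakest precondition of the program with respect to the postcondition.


Working backward. After the program, the postcondition j - 5 > 5 must hold; in canonical form it is j > 10.
Before assert j != -9 && j - 1 >= u + 9: j != -9 && j >= u + 10 && j > 10
Before j := 3*u + u + 6: 4*u != -15 && 3*u >= 4 && 4*u > 4
Before u := 3*j + j + 3: 16*j != -27 && 12*j >= -5 && 16*j > -8
Answer: WP = 16*j != -27 && 12*j >= -5 && 16*j > -8


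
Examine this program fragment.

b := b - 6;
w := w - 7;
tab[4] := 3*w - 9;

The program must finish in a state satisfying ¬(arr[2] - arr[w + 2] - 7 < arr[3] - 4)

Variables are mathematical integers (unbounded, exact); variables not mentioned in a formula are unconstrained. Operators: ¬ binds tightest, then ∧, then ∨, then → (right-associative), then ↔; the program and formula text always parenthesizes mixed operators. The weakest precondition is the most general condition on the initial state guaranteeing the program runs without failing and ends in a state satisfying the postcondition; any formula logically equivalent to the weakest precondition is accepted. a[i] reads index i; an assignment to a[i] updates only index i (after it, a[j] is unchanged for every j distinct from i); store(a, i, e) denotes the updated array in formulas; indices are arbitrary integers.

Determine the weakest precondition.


Working backward. After the program, the postcondition ¬(arr[2] - arr[w + 2] - 7 < arr[3] - 4) must hold; in canonical form it is ¬(arr[2] < arr[w + 2] + arr[3] + 3).
Before tab[4] := 3*w - 9: ¬(arr[2] < arr[w + 2] + arr[3] + 3)
Before w := w - 7: ¬(arr[2] < arr[3] + arr[w - 5] + 3)
Before b := b - 6: ¬(arr[2] < arr[3] + arr[w - 5] + 3)
Answer: WP = ¬(arr[2] < arr[3] + arr[w - 5] + 3)


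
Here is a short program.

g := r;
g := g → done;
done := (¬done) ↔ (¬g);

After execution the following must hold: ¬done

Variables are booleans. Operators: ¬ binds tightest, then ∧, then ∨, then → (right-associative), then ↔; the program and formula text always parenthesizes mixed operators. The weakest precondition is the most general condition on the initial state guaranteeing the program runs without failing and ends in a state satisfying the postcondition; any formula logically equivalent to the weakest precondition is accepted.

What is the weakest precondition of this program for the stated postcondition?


Working backward. After the program, ¬done must hold.
Before done := (¬done) ↔ (¬g): ¬((¬done) ↔ (¬g))
Before g := g → done: ¬((¬done) ↔ (¬(g → done)))
Before g := r: ¬((¬done) ↔ (¬(r → done)))
Answer: WP = ¬((¬done) ↔ (¬(r → done)))


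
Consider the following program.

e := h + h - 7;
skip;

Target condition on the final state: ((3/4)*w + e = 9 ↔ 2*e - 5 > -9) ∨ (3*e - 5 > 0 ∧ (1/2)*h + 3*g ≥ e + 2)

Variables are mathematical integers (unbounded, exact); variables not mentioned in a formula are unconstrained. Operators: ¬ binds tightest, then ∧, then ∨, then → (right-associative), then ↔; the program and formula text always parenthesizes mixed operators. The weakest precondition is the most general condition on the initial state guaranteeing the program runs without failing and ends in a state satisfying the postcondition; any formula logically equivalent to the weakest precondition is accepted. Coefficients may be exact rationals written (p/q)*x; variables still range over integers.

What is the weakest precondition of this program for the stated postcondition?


Working backward. After the program, the postcondition ((3/4)*w + e = 9 ↔ 2*e - 5 > -9) ∨ (3*e - 5 > 0 ∧ (1/2)*h + 3*g ≥ e + 2) must hold; in canonical form it is (e + (3/4)*w = 9 ↔ 2*e > -4) ∨ (3*e > 5 ∧ 3*g + (1/2)*h ≥ e + 2).
Before skip: (e + (3/4)*w = 9 ↔ 2*e > -4) ∨ (3*e > 5 ∧ 3*g + (1/2)*h ≥ e + 2)
Before e := h + h - 7: (2*h + (3/4)*w = 16 ↔ 4*h > 10) ∨ (6*h > 26 ∧ 3*g ≥ (3/2)*h - 5)
Answer: WP = (2*h + (3/4)*w = 16 ↔ 4*h > 10) ∨ (6*h > 26 ∧ 3*g ≥ (3/2)*h - 5)


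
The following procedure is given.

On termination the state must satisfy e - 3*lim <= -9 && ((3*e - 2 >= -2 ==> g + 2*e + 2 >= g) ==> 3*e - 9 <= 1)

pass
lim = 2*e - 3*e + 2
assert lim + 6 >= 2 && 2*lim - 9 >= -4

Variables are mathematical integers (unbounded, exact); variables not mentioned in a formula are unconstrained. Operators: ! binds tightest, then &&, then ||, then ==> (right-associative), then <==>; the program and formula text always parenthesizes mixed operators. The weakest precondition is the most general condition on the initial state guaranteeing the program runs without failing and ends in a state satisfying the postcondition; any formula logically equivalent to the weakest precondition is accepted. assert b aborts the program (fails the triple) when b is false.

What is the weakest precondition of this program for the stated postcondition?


Working backward. After the program, the postcondition e - 3*lim <= -9 && ((3*e - 2 >= -2 ==> g + 2*e + 2 >= g) ==> 3*e - 9 <= 1) must hold; in canonical form it is e <= 3*lim - 9 && ((3*e >= 0 ==> 2*e >= -2) ==> 3*e <= 10).
Before assert lim + 6 >= 2 && 2*lim - 9 >= -4: lim >= -4 && 2*lim >= 5 && e <= 3*lim - 9 && ((3*e >= 0 ==> 2*e >= -2) ==> 3*e <= 10)
Before lim := 2*e - 3*e + 2: e <= 6 && 2*e <= -1 && 4*e <= -3 && ((3*e >= 0 ==> 2*e >= -2) ==> 3*e <= 10)
Before skip: e <= 6 && 2*e <= -1 && 4*e <= -3 && ((3*e >= 0 ==> 2*e >= -2) ==> 3*e <= 10)
Answer: WP = e <= 6 && 2*e <= -1 && 4*e <= -3 && ((3*e >= 0 ==> 2*e >= -2) ==> 3*e <= 10)


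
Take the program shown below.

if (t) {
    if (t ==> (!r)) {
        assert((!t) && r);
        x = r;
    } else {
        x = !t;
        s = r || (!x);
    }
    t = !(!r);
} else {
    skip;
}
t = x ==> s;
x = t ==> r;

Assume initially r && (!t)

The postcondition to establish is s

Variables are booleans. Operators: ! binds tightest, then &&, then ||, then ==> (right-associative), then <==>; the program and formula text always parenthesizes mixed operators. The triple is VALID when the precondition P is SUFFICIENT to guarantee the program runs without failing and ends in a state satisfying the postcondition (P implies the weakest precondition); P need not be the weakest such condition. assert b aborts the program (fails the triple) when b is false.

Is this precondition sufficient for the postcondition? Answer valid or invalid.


Working backward. After the program, s must hold.
Before x := t ==> r: s
Before t := x ==> s: s
Then branch requires ((t ==> (!r)) ==> ((!t) && r && s)) && ((!(t ==> (!r))) ==> (r || t)); else branch requires s.
Before the if: (t ==> (((t ==> (!r)) ==> ((!t) && r && s)) && ((!(t ==> (!r))) ==> (r || t)))) && ((!t) ==> s)
The weakest precondition is (t ==> (((t ==> (!r)) ==> ((!t) && r && s)) && ((!(t ==> (!r))) ==> (r || t)))) && ((!t) ==> s).
Check whether r && (!t) implies it.
Countermodel: at the initial state r = true, s = false, t = false, the precondition holds but the weakest precondition fails.
Answer: invalid


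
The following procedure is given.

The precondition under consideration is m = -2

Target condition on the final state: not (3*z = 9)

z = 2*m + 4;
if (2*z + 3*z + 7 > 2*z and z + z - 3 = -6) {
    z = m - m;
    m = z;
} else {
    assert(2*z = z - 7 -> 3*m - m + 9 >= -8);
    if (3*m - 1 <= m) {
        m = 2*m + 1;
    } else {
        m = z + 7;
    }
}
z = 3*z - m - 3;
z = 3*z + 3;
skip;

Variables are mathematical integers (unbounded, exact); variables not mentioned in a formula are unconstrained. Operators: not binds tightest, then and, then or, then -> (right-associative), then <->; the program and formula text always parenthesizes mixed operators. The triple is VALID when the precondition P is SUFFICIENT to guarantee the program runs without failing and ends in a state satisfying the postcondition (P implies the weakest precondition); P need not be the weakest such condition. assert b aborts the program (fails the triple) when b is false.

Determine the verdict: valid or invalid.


Working backward. After the program, not (3*z = 9) must hold.
Before skip: not (3*z = 9)
Before z := 3*z + 3: not (9*z = 0)
Before z := 3*z - m - 3: not (27*z = 9*m + 27)
Then branch requires true; else branch requires (z = -7 -> 2*m >= -17) and (2*m <= 1 -> (not (27*z = 18*m + 36))) and ((not (2*m <= 1)) -> (not (18*z = 90))).
Before the if: (not (3*z > -7 and 2*z = -3)) -> ((z = -7 -> 2*m >= -17) and (2*m <= 1 -> (not (27*z = 18*m + 36))) and ((not (2*m <= 1)) -> (not (18*z = 90))))
Before z := 2*m + 4: (not (6*m > -19 and 4*m = -11)) -> ((2*m = -11 -> 2*m >= -17) and (2*m <= 1 -> (not (36*m = -72))) and ((not (2*m <= 1)) -> (not (36*m = 18))))
The weakest precondition is (not (6*m > -19 and 4*m = -11)) -> ((2*m = -11 -> 2*m >= -17) and (2*m <= 1 -> (not (36*m = -72))) and ((not (2*m <= 1)) -> (not (36*m = 18)))).
Check whether m = -2 implies it.
Countermodel: at the initial state m = -2, the precondition holds but the weakest precondition fails.
Answer: invalid


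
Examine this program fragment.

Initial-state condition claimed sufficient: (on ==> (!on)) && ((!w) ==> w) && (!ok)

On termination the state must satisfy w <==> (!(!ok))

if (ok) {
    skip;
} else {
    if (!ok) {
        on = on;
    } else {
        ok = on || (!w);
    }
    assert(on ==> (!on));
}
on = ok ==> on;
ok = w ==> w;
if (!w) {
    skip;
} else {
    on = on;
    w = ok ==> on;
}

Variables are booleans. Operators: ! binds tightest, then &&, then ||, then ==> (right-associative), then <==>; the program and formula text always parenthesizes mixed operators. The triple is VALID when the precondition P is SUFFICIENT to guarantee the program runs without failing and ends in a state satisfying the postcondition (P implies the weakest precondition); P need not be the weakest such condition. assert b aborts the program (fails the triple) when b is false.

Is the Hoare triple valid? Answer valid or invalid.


Working backward. After the program, the postcondition w <==> (!(!ok)) must hold; in canonical form it is w <==> ok.
Then branch requires w <==> ok; else branch requires (ok ==> on) <==> ok.
Before the if: ((!w) ==> (w <==> ok)) && (w ==> ((ok ==> on) <==> ok))
Before ok := w ==> w: ((!w) ==> w) && (w ==> on)
Before on := ok ==> on: ((!w) ==> w) && (w ==> (ok ==> on))
Then branch requires ((!w) ==> w) && (w ==> (ok ==> on)); else branch requires ((!ok) ==> ((on ==> (!on)) && ((!w) ==> w) && (w ==> (ok ==> on)))) && (ok ==> ((on ==> (!on)) && ((!w) ==> w) && (w ==> ((on || (!w)) ==> on)))).
Before the if: (ok ==> (((!w) ==> w) && (w ==> (ok ==> on)))) && ((!ok) ==> (((!ok) ==> ((on ==> (!on)) && ((!w) ==> w) && (w ==> (ok ==> on)))) && (ok ==> ((on ==> (!on)) && ((!w) ==> w) && (w ==> ((on || (!w)) ==> on))))))
The weakest precondition is (ok ==> (((!w) ==> w) && (w ==> (ok ==> on)))) && ((!ok) ==> (((!ok) ==> ((on ==> (!on)) && ((!w) ==> w) && (w ==> (ok ==> on)))) && (ok ==> ((on ==> (!on)) && ((!w) ==> w) && (w ==> ((on || (!w)) ==> on)))))).
Check whether (on ==> (!on)) && ((!w) ==> w) && (!ok) implies it.
Every state satisfying the precondition satisfies the weakest precondition: the implication holds.
Answer: valid


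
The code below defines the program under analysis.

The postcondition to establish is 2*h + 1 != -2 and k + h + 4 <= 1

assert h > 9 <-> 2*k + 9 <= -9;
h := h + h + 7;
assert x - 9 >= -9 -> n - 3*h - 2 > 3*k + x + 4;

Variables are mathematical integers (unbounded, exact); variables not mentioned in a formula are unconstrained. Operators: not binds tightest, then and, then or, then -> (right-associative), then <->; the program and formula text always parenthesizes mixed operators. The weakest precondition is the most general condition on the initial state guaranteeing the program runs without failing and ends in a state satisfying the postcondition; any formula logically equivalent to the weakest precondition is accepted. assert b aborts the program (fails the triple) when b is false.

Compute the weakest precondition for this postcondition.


Working backward. After the program, the postcondition 2*h + 1 != -2 and k + h + 4 <= 1 must hold; in canonical form it is 2*h != -3 and h + k <= -3.
Before assert x - 9 >= -9 -> n - 3*h - 2 > 3*k + x + 4: (x >= 0 -> n > 3*h + 3*k + x + 6) and 2*h != -3 and h + k <= -3
Before h := h + h + 7: (x >= 0 -> n > 6*h + 3*k + x + 27) and 4*h != -17 and 2*h + k <= -10
Before assert h > 9 <-> 2*k + 9 <= -9: (h > 9 <-> 2*k <= -18) and (x >= 0 -> n > 6*h + 3*k + x + 27) and 4*h != -17 and 2*h + k <= -10
Answer: WP = (h > 9 <-> 2*k <= -18) and (x >= 0 -> n > 6*h + 3*k + x + 27) and 4*h != -17 and 2*h + k <= -10


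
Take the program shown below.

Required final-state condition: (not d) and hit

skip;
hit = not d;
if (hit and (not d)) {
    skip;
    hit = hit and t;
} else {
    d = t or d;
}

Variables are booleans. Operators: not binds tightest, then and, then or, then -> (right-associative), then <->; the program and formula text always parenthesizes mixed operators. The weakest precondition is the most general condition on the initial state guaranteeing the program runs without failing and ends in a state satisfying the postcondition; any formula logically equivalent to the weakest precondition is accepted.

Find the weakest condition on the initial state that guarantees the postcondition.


Working backward. After the program, (not d) and hit must hold.
Then branch requires (not d) and hit and t; else branch requires (not (t or d)) and hit.
Before the if: ((hit and (not d)) -> ((not d) and hit and t)) and ((not (hit and (not d))) -> ((not (t or d)) and hit))
Before hit := not d: ((not d) -> ((not d) and t)) and (d -> ((not (t or d)) and (not d)))
Before skip: ((not d) -> ((not d) and t)) and (d -> ((not (t or d)) and (not d)))
Answer: WP = ((not d) -> ((not d) and t)) and (d -> ((not (t or d)) and (not d)))


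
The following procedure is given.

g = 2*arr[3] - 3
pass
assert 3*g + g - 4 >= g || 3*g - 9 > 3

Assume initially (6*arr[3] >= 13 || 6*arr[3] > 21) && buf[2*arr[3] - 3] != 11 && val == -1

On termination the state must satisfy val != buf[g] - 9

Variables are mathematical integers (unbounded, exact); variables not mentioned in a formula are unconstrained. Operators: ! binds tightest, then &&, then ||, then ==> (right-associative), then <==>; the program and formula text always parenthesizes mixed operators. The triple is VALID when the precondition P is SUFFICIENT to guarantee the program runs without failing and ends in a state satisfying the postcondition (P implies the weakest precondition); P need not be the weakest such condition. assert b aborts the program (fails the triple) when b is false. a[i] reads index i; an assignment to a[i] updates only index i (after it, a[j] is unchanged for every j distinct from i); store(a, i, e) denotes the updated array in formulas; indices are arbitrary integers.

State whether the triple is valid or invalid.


Working backward. After the program, val != buf[g] - 9 must hold.
Before assert 3*g + g - 4 >= g || 3*g - 9 > 3: (3*g >= 4 || 3*g > 12) && val != buf[g] - 9
Before skip: (3*g >= 4 || 3*g > 12) && val != buf[g] - 9
Before g := 2*arr[3] - 3: (6*arr[3] >= 13 || 6*arr[3] > 21) && val != buf[2*arr[3] - 3] - 9
The weakest precondition is (6*arr[3] >= 13 || 6*arr[3] > 21) && val != buf[2*arr[3] - 3] - 9.
Check whether (6*arr[3] >= 13 || 6*arr[3] > 21) && buf[2*arr[3] - 3] != 11 && val == -1 implies it.
Countermodel: at the initial state arr = {[3] = 4, [5] = 4, elsewhere 4}, buf = {[3] = 8, [5] = 8, elsewhere 8}, val = -1, the precondition holds but the weakest precondition fails.
Answer: invalid


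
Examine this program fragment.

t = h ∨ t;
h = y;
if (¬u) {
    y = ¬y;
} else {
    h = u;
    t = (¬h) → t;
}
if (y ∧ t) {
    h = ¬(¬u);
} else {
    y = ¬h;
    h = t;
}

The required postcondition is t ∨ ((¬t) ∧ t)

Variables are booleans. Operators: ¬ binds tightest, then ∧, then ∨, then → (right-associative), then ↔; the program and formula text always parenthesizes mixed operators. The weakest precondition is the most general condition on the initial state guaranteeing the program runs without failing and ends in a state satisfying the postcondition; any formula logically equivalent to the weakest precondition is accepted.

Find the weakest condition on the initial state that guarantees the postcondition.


Working backward. After the program, the postcondition t ∨ ((¬t) ∧ t) must hold; in canonical form it is t.
Then branch requires t; else branch requires t.
Before the if: ((y ∧ t) → t) ∧ ((¬(y ∧ t)) → t)
Then branch requires (((¬y) ∧ t) → t) ∧ ((¬((¬y) ∧ t)) → t); else branch requires ((y ∧ ((¬u) → t)) → ((¬u) → t)) ∧ ((¬(y ∧ ((¬u) → t))) → ((¬u) → t)).
Before the if: ((¬u) → ((((¬y) ∧ t) → t) ∧ ((¬((¬y) ∧ t)) → t))) ∧ (u → (((y ∧ ((¬u) → t)) → ((¬u) → t)) ∧ ((¬(y ∧ ((¬u) → t))) → ((¬u) → t))))
Before h := y: ((¬u) → ((((¬y) ∧ t) → t) ∧ ((¬((¬y) ∧ t)) → t))) ∧ (u → (((y ∧ ((¬u) → t)) → ((¬u) → t)) ∧ ((¬(y ∧ ((¬u) → t))) → ((¬u) → t))))
Before t := h ∨ t: ((¬u) → ((((¬y) ∧ (h ∨ t)) → (h ∨ t)) ∧ ((¬((¬y) ∧ (h ∨ t))) → (h ∨ t)))) ∧ (u → (((y ∧ ((¬u) → (h ∨ t))) → ((¬u) → (h ∨ t))) ∧ ((¬(y ∧ ((¬u) → (h ∨ t)))) → ((¬u) → (h ∨ t)))))
Answer: WP = ((¬u) → ((((¬y) ∧ (h ∨ t)) → (h ∨ t)) ∧ ((¬((¬y) ∧ (h ∨ t))) → (h ∨ t)))) ∧ (u → (((y ∧ ((¬u) → (h ∨ t))) → ((¬u) → (h ∨ t))) ∧ ((¬(y ∧ ((¬u) → (h ∨ t)))) → ((¬u) → (h ∨ t)))))


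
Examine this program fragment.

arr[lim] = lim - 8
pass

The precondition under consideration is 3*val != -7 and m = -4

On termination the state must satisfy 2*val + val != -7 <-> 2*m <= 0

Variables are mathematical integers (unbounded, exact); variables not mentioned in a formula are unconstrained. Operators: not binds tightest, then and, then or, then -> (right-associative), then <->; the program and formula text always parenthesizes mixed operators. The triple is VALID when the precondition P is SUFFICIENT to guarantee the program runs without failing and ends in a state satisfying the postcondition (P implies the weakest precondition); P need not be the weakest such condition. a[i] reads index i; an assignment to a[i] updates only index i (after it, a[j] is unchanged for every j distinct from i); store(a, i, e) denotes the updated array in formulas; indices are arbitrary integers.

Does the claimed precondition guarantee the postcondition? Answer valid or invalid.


Working backward. After the program, the postcondition 2*val + val != -7 <-> 2*m <= 0 must hold; in canonical form it is 3*val != -7 <-> 2*m <= 0.
Before skip: 3*val != -7 <-> 2*m <= 0
Before arr[lim] := lim - 8: 3*val != -7 <-> 2*m <= 0
The weakest precondition is 3*val != -7 <-> 2*m <= 0.
Check whether 3*val != -7 and m = -4 implies it.
Every state satisfying the precondition satisfies the weakest precondition: the implication holds.
Answer: valid


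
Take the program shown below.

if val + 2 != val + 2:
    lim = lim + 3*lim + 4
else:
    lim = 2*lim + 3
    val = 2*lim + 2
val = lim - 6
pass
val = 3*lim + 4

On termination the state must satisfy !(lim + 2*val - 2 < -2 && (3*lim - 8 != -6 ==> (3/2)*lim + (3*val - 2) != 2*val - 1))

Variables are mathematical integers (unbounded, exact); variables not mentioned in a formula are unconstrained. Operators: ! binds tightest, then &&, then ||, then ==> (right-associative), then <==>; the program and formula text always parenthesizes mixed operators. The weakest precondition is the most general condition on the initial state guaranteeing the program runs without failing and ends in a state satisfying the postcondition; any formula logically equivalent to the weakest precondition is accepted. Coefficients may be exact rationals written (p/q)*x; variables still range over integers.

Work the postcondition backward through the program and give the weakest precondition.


Working backward. After the program, the postcondition !(lim + 2*val - 2 < -2 && (3*lim - 8 != -6 ==> (3/2)*lim + (3*val - 2) != 2*val - 1)) must hold; in canonical form it is !(lim + 2*val < 0 && (3*lim != 2 ==> (3/2)*lim + val != 1)).
Before val := 3*lim + 4: !(7*lim < -8 && (3*lim != 2 ==> (9/2)*lim != -3))
Before skip: !(7*lim < -8 && (3*lim != 2 ==> (9/2)*lim != -3))
Before val := lim - 6: !(7*lim < -8 && (3*lim != 2 ==> (9/2)*lim != -3))
Then branch requires !(28*lim < -36 && (12*lim != -10 ==> 18*lim != -21)); else branch requires !(14*lim < -29 && (6*lim != -7 ==> 9*lim != -33/2)).
Before the if: !(14*lim < -29 && (6*lim != -7 ==> 9*lim != -33/2))
Answer: WP = !(14*lim < -29 && (6*lim != -7 ==> 9*lim != -33/2))


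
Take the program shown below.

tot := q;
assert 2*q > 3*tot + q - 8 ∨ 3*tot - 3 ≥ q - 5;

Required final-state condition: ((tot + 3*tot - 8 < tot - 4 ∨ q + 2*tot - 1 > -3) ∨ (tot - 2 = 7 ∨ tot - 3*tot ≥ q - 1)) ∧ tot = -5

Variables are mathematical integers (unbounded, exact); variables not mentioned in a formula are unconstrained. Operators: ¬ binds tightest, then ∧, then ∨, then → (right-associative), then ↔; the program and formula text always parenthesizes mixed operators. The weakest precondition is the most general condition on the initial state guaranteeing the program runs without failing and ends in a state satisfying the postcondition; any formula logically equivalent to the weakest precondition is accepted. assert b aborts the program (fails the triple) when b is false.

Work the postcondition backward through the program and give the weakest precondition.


Working backward. After the program, the postcondition ((tot + 3*tot - 8 < tot - 4 ∨ q + 2*tot - 1 > -3) ∨ (tot - 2 = 7 ∨ tot - 3*tot ≥ q - 1)) ∧ tot = -5 must hold; in canonical form it is (3*tot < 4 ∨ q + 2*tot > -2 ∨ tot = 9 ∨ q + 2*tot ≤ 1) ∧ tot = -5.
Before assert 2*q > 3*tot + q - 8 ∨ 3*tot - 3 ≥ q - 5: (q > 3*tot - 8 ∨ 3*tot ≥ q - 2) ∧ (3*tot < 4 ∨ q + 2*tot > -2 ∨ tot = 9 ∨ q + 2*tot ≤ 1) ∧ tot = -5
Before tot := q: (2*q < 8 ∨ 2*q ≥ -2) ∧ (3*q < 4 ∨ 3*q > -2 ∨ q = 9 ∨ 3*q ≤ 1) ∧ q = -5
Answer: WP = (2*q < 8 ∨ 2*q ≥ -2) ∧ (3*q < 4 ∨ 3*q > -2 ∨ q = 9 ∨ 3*q ≤ 1) ∧ q = -5
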